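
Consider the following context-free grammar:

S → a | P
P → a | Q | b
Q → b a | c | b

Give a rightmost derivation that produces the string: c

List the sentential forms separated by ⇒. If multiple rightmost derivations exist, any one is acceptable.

S ⇒ P ⇒ Q ⇒ c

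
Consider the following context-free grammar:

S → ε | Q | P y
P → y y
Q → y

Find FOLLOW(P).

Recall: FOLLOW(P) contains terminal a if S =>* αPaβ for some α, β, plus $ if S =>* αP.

We compute FOLLOW(P) using the standard algorithm.
FOLLOW(S) starts with {$}.
FIRST(P) = {y}
FIRST(Q) = {y}
FIRST(S) = {y, ε}
FOLLOW(P) = {y}
FOLLOW(Q) = {$}
FOLLOW(S) = {$}
Therefore, FOLLOW(P) = {y}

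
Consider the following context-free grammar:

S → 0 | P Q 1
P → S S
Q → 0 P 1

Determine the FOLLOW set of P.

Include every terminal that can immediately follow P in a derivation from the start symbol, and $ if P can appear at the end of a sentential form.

We compute FOLLOW(P) using the standard algorithm.
FOLLOW(S) starts with {$}.
FIRST(P) = {0}
FIRST(Q) = {0}
FIRST(S) = {0}
FOLLOW(P) = {0, 1}
FOLLOW(Q) = {1}
FOLLOW(S) = {$, 0, 1}
Therefore, FOLLOW(P) = {0, 1}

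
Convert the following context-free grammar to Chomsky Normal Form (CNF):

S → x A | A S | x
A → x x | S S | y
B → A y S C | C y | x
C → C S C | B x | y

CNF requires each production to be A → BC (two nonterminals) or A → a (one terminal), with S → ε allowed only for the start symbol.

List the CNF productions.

TX → x; S → x; A → y; TY → y; B → x; C → y; S → TX A; S → A S; A → TX TX; A → S S; B → A X0; X0 → TY X1; X1 → S C; B → C TY; C → C X2; X2 → S C; C → B TX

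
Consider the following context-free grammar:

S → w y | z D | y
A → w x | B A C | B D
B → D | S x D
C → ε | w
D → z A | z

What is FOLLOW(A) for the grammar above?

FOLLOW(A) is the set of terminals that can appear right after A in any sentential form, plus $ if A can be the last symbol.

We compute FOLLOW(A) using the standard algorithm.
FOLLOW(S) starts with {$}.
FIRST(A) = {w, y, z}
FIRST(B) = {w, y, z}
FIRST(C) = {w, ε}
FIRST(D) = {z}
FIRST(S) = {w, y, z}
FOLLOW(A) = {$, w, x, y, z}
FOLLOW(B) = {w, y, z}
FOLLOW(C) = {$, w, x, y, z}
FOLLOW(D) = {$, w, x, y, z}
FOLLOW(S) = {$, x}
Therefore, FOLLOW(A) = {$, w, x, y, z}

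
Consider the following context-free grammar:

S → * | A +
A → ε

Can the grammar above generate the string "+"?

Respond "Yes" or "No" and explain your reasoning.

Yes - a valid derivation exists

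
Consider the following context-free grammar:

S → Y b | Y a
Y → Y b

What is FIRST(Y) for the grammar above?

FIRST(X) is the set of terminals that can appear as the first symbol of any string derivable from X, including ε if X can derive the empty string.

We compute FIRST(Y) using the standard algorithm.
FIRST(S) = {}
FIRST(Y) = {}
Therefore, FIRST(Y) = {}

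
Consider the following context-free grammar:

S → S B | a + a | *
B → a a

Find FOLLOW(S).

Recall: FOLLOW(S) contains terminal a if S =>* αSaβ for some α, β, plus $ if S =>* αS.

We compute FOLLOW(S) using the standard algorithm.
FOLLOW(S) starts with {$}.
FIRST(B) = {a}
FIRST(S) = {*, a}
FOLLOW(B) = {$, a}
FOLLOW(S) = {$, a}
Therefore, FOLLOW(S) = {$, a}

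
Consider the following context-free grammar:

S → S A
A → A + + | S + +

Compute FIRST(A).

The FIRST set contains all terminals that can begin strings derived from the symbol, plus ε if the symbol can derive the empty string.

We compute FIRST(A) using the standard algorithm.
FIRST(A) = {}
FIRST(S) = {}
Therefore, FIRST(A) = {}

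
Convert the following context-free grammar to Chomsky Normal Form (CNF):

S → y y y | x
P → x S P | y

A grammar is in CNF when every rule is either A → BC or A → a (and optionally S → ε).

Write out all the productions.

TY → y; S → x; TX → x; P → y; S → TY X0; X0 → TY TY; P → TX X1; X1 → S P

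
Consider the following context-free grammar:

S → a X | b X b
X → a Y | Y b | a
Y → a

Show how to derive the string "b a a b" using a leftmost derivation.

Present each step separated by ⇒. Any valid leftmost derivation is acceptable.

S ⇒ b X b ⇒ b a Y b ⇒ b a a b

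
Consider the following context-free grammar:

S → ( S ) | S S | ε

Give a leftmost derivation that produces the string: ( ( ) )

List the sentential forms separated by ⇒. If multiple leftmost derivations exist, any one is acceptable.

S ⇒ ( S ) ⇒ ( ( S ) ) ⇒ ( ( ) )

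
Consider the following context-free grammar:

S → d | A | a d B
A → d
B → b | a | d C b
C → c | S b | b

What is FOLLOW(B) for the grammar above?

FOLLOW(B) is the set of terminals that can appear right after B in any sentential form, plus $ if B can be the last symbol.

We compute FOLLOW(B) using the standard algorithm.
FOLLOW(S) starts with {$}.
FIRST(A) = {d}
FIRST(B) = {a, b, d}
FIRST(C) = {a, b, c, d}
FIRST(S) = {a, d}
FOLLOW(A) = {$, b}
FOLLOW(B) = {$, b}
FOLLOW(C) = {b}
FOLLOW(S) = {$, b}
Therefore, FOLLOW(B) = {$, b}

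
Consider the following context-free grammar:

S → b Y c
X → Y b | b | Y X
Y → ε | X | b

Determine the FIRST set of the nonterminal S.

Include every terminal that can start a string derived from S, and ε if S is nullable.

We compute FIRST(S) using the standard algorithm.
FIRST(S) = {b}
FIRST(X) = {b}
FIRST(Y) = {b, ε}
Therefore, FIRST(S) = {b}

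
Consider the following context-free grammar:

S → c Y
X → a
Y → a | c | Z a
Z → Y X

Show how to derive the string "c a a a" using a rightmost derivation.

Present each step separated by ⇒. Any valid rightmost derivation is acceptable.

S ⇒ c Y ⇒ c Z a ⇒ c Y X a ⇒ c Y a a ⇒ c a a a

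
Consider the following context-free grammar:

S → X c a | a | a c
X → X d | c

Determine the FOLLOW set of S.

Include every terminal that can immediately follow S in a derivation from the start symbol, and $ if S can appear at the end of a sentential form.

We compute FOLLOW(S) using the standard algorithm.
FOLLOW(S) starts with {$}.
FIRST(S) = {a, c}
FIRST(X) = {c}
FOLLOW(S) = {$}
FOLLOW(X) = {c, d}
Therefore, FOLLOW(S) = {$}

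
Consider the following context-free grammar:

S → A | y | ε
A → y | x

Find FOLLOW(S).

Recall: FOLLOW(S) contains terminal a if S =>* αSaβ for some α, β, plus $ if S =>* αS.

We compute FOLLOW(S) using the standard algorithm.
FOLLOW(S) starts with {$}.
FIRST(A) = {x, y}
FIRST(S) = {x, y, ε}
FOLLOW(A) = {$}
FOLLOW(S) = {$}
Therefore, FOLLOW(S) = {$}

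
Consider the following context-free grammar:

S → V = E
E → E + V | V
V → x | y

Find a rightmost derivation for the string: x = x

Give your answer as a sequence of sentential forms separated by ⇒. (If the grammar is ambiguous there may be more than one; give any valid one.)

S ⇒ V = E ⇒ V = V ⇒ V = x ⇒ x = x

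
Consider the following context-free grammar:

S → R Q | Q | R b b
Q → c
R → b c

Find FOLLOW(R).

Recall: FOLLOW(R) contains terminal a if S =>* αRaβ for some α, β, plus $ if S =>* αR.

We compute FOLLOW(R) using the standard algorithm.
FOLLOW(S) starts with {$}.
FIRST(Q) = {c}
FIRST(R) = {b}
FIRST(S) = {b, c}
FOLLOW(Q) = {$}
FOLLOW(R) = {b, c}
FOLLOW(S) = {$}
Therefore, FOLLOW(R) = {b, c}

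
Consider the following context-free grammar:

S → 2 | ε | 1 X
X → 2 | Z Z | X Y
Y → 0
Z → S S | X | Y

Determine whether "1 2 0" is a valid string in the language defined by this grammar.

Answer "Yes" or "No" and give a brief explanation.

Yes - a valid derivation exists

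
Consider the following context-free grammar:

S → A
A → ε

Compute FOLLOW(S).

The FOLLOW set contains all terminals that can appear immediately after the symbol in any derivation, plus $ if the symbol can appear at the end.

We compute FOLLOW(S) using the standard algorithm.
FOLLOW(S) starts with {$}.
FIRST(A) = {ε}
FIRST(S) = {ε}
FOLLOW(A) = {$}
FOLLOW(S) = {$}
Therefore, FOLLOW(S) = {$}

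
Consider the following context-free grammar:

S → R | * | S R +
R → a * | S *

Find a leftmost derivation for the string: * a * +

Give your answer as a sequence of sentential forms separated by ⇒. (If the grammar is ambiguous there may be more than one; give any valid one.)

S ⇒ S R + ⇒ * R + ⇒ * a * +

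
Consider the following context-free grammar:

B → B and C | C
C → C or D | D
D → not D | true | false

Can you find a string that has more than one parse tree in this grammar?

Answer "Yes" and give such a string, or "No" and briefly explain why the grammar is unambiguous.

No - the grammar is unambiguous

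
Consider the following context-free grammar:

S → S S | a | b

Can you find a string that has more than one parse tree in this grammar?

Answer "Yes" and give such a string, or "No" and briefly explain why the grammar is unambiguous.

Yes - the string 'a a b b a b' has two distinct parse trees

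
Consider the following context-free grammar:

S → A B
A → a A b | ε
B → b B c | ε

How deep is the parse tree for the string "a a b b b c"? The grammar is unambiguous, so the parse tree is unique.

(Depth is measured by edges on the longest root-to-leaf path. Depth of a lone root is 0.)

4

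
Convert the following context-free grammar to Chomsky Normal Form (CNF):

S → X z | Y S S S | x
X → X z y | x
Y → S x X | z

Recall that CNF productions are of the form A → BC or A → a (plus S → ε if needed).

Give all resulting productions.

TZ → z; S → x; TY → y; X → x; TX → x; Y → z; S → X TZ; S → Y X0; X0 → S X1; X1 → S S; X → X X2; X2 → TZ TY; Y → S X3; X3 → TX X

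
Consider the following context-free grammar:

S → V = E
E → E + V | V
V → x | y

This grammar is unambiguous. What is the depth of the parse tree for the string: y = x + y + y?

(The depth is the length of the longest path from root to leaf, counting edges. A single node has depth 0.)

5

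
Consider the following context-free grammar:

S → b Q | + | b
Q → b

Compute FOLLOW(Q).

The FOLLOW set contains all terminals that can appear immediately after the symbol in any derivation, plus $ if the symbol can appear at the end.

We compute FOLLOW(Q) using the standard algorithm.
FOLLOW(S) starts with {$}.
FIRST(Q) = {b}
FIRST(S) = {+, b}
FOLLOW(Q) = {$}
FOLLOW(S) = {$}
Therefore, FOLLOW(Q) = {$}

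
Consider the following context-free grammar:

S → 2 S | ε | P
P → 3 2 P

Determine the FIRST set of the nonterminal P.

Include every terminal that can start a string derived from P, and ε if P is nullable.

We compute FIRST(P) using the standard algorithm.
FIRST(P) = {3}
FIRST(S) = {2, 3, ε}
Therefore, FIRST(P) = {3}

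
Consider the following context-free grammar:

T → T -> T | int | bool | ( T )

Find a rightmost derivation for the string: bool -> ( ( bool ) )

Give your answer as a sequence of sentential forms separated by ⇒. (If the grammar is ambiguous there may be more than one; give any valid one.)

T ⇒ T -> T ⇒ T -> ( T ) ⇒ T -> ( ( T ) ) ⇒ T -> ( ( bool ) ) ⇒ bool -> ( ( bool ) )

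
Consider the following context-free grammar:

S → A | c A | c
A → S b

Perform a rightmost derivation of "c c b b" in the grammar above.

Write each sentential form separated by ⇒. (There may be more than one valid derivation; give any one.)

S ⇒ A ⇒ S b ⇒ c A b ⇒ c S b b ⇒ c c b b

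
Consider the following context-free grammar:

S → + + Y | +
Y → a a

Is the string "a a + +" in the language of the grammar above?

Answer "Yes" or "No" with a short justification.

No - no valid derivation exists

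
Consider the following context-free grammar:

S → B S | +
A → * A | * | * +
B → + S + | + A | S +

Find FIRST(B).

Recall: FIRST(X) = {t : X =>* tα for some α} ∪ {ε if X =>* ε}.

We compute FIRST(B) using the standard algorithm.
FIRST(A) = {*}
FIRST(B) = {+}
FIRST(S) = {+}
Therefore, FIRST(B) = {+}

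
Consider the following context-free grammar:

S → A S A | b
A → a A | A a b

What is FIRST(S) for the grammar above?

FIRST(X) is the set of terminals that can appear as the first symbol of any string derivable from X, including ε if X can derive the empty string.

We compute FIRST(S) using the standard algorithm.
FIRST(A) = {a}
FIRST(S) = {a, b}
Therefore, FIRST(S) = {a, b}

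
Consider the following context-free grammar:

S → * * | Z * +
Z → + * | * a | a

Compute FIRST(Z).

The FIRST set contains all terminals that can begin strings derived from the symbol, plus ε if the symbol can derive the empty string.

We compute FIRST(Z) using the standard algorithm.
FIRST(S) = {*, +, a}
FIRST(Z) = {*, +, a}
Therefore, FIRST(Z) = {*, +, a}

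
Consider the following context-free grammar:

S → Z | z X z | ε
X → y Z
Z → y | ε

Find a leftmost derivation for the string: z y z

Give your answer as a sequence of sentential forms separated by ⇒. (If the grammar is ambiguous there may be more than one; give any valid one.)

S ⇒ z X z ⇒ z y Z z ⇒ z y z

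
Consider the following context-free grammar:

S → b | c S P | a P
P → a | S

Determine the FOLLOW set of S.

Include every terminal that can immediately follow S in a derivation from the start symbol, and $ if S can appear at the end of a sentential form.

We compute FOLLOW(S) using the standard algorithm.
FOLLOW(S) starts with {$}.
FIRST(P) = {a, b, c}
FIRST(S) = {a, b, c}
FOLLOW(P) = {$, a, b, c}
FOLLOW(S) = {$, a, b, c}
Therefore, FOLLOW(S) = {$, a, b, c}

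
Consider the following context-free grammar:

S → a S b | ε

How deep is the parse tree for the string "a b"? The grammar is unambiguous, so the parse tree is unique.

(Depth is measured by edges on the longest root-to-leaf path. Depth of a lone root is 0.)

2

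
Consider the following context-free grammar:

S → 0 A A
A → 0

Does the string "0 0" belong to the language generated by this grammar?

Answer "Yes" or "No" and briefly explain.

No - no valid derivation exists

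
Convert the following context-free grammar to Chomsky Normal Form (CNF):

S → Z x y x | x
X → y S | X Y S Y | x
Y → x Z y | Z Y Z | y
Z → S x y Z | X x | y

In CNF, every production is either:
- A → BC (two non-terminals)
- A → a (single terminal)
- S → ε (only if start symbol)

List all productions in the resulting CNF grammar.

TX → x; TY → y; S → x; X → x; Y → y; Z → y; S → Z X0; X0 → TX X1; X1 → TY TX; X → TY S; X → X X2; X2 → Y X3; X3 → S Y; Y → TX X4; X4 → Z TY; Y → Z X5; X5 → Y Z; Z → S X6; X6 → TX X7; X7 → TY Z; Z → X TX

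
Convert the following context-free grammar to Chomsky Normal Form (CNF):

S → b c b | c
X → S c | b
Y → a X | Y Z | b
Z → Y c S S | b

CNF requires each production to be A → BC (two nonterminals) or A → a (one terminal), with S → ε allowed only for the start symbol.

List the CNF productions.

TB → b; TC → c; S → c; X → b; TA → a; Y → b; Z → b; S → TB X0; X0 → TC TB; X → S TC; Y → TA X; Y → Y Z; Z → Y X1; X1 → TC X2; X2 → S S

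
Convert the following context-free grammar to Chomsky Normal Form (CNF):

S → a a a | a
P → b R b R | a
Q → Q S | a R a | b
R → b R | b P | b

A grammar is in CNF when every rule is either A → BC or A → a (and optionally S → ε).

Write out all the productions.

TA → a; S → a; TB → b; P → a; Q → b; R → b; S → TA X0; X0 → TA TA; P → TB X1; X1 → R X2; X2 → TB R; Q → Q S; Q → TA X3; X3 → R TA; R → TB R; R → TB P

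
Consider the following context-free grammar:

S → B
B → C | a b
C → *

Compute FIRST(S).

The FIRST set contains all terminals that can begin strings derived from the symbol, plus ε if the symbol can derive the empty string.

We compute FIRST(S) using the standard algorithm.
FIRST(B) = {*, a}
FIRST(C) = {*}
FIRST(S) = {*, a}
Therefore, FIRST(S) = {*, a}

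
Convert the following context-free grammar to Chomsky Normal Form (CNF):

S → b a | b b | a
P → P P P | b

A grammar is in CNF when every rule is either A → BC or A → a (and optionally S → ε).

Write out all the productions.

TB → b; TA → a; S → a; P → b; S → TB TA; S → TB TB; P → P X0; X0 → P P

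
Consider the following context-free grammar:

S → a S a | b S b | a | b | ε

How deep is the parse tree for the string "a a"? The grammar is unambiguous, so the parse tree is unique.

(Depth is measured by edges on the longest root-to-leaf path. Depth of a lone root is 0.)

2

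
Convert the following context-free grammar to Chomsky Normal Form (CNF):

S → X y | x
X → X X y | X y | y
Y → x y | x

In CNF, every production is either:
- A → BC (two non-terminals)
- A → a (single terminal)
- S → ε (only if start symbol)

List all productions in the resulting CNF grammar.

TY → y; S → x; X → y; TX → x; Y → x; S → X TY; X → X X0; X0 → X TY; X → X TY; Y → TX TY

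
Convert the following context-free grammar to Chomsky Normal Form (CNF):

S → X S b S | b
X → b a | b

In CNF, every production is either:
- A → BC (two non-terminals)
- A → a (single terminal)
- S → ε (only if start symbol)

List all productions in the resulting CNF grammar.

TB → b; S → b; TA → a; X → b; S → X X0; X0 → S X1; X1 → TB S; X → TB TA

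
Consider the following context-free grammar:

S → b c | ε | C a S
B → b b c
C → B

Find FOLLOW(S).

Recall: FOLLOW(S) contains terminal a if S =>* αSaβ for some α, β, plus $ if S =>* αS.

We compute FOLLOW(S) using the standard algorithm.
FOLLOW(S) starts with {$}.
FIRST(B) = {b}
FIRST(C) = {b}
FIRST(S) = {b, ε}
FOLLOW(B) = {a}
FOLLOW(C) = {a}
FOLLOW(S) = {$}
Therefore, FOLLOW(S) = {$}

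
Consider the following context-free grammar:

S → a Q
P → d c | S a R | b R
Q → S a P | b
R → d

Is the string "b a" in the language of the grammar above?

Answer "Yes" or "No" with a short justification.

No - no valid derivation exists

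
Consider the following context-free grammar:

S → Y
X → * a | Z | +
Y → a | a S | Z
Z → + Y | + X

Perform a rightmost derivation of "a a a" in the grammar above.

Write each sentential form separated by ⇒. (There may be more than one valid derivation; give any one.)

S ⇒ Y ⇒ a S ⇒ a Y ⇒ a a S ⇒ a a Y ⇒ a a a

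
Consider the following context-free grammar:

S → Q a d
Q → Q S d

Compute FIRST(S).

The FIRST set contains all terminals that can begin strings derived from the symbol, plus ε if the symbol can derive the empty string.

We compute FIRST(S) using the standard algorithm.
FIRST(Q) = {}
FIRST(S) = {}
Therefore, FIRST(S) = {}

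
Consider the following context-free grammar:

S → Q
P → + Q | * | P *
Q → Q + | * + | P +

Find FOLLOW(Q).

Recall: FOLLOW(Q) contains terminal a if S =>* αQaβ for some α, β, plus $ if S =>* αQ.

We compute FOLLOW(Q) using the standard algorithm.
FOLLOW(S) starts with {$}.
FIRST(P) = {*, +}
FIRST(Q) = {*, +}
FIRST(S) = {*, +}
FOLLOW(P) = {*, +}
FOLLOW(Q) = {$, *, +}
FOLLOW(S) = {$}
Therefore, FOLLOW(Q) = {$, *, +}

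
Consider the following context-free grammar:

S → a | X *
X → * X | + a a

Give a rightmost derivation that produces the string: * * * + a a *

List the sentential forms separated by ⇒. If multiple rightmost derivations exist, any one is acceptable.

S ⇒ X * ⇒ * X * ⇒ * * X * ⇒ * * * X * ⇒ * * * + a a *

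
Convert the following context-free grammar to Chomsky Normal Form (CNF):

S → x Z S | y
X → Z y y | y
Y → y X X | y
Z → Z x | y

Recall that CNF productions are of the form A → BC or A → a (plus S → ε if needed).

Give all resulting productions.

TX → x; S → y; TY → y; X → y; Y → y; Z → y; S → TX X0; X0 → Z S; X → Z X1; X1 → TY TY; Y → TY X2; X2 → X X; Z → Z TX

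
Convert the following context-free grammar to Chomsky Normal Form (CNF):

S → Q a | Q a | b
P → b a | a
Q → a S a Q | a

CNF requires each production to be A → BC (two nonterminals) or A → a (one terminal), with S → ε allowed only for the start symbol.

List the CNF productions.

TA → a; S → b; TB → b; P → a; Q → a; S → Q TA; S → Q TA; P → TB TA; Q → TA X0; X0 → S X1; X1 → TA Q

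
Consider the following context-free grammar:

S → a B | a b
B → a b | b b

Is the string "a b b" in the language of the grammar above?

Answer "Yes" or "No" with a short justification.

Yes - a valid derivation exists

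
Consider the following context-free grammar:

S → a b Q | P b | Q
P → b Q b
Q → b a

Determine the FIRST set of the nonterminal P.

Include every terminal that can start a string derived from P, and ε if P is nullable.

We compute FIRST(P) using the standard algorithm.
FIRST(P) = {b}
FIRST(Q) = {b}
FIRST(S) = {a, b}
Therefore, FIRST(P) = {b}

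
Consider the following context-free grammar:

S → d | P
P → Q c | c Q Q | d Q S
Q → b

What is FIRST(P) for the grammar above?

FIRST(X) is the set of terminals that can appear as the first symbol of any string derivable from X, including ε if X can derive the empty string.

We compute FIRST(P) using the standard algorithm.
FIRST(P) = {b, c, d}
FIRST(Q) = {b}
FIRST(S) = {b, c, d}
Therefore, FIRST(P) = {b, c, d}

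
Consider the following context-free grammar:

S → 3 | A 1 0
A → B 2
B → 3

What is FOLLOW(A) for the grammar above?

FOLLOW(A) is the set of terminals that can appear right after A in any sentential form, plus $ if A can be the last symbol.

We compute FOLLOW(A) using the standard algorithm.
FOLLOW(S) starts with {$}.
FIRST(A) = {3}
FIRST(B) = {3}
FIRST(S) = {3}
FOLLOW(A) = {1}
FOLLOW(B) = {2}
FOLLOW(S) = {$}
Therefore, FOLLOW(A) = {1}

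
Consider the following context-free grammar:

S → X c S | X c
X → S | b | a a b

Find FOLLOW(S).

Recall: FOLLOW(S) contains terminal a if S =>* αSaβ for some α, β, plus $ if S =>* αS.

We compute FOLLOW(S) using the standard algorithm.
FOLLOW(S) starts with {$}.
FIRST(S) = {a, b}
FIRST(X) = {a, b}
FOLLOW(S) = {$, c}
FOLLOW(X) = {c}
Therefore, FOLLOW(S) = {$, c}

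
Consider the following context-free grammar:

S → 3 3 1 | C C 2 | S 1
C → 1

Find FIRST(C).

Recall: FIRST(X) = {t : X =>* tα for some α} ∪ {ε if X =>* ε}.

We compute FIRST(C) using the standard algorithm.
FIRST(C) = {1}
FIRST(S) = {1, 3}
Therefore, FIRST(C) = {1}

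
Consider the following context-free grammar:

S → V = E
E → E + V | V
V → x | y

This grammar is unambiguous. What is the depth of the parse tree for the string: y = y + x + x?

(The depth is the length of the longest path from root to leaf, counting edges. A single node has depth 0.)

5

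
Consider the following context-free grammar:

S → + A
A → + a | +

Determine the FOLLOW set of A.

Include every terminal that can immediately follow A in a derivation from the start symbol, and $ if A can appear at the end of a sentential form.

We compute FOLLOW(A) using the standard algorithm.
FOLLOW(S) starts with {$}.
FIRST(A) = {+}
FIRST(S) = {+}
FOLLOW(A) = {$}
FOLLOW(S) = {$}
Therefore, FOLLOW(A) = {$}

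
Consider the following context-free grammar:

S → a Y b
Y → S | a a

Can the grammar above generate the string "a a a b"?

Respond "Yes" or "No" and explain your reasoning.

Yes - a valid derivation exists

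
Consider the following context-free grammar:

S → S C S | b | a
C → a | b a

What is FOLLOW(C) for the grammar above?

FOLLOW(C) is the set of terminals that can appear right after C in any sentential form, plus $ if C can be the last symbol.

We compute FOLLOW(C) using the standard algorithm.
FOLLOW(S) starts with {$}.
FIRST(C) = {a, b}
FIRST(S) = {a, b}
FOLLOW(C) = {a, b}
FOLLOW(S) = {$, a, b}
Therefore, FOLLOW(C) = {a, b}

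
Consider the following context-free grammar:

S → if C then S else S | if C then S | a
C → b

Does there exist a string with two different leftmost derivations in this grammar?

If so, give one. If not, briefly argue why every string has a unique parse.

Yes - the string 'if b then a else if b then if b then a else a' has two distinct leftmost derivations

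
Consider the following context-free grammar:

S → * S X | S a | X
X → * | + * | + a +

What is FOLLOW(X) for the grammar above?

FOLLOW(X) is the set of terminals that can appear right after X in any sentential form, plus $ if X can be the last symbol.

We compute FOLLOW(X) using the standard algorithm.
FOLLOW(S) starts with {$}.
FIRST(S) = {*, +}
FIRST(X) = {*, +}
FOLLOW(S) = {$, *, +, a}
FOLLOW(X) = {$, *, +, a}
Therefore, FOLLOW(X) = {$, *, +, a}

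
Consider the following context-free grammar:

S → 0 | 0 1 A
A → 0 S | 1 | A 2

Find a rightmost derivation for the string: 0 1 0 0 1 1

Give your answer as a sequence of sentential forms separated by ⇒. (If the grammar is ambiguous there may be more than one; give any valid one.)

S ⇒ 0 1 A ⇒ 0 1 0 S ⇒ 0 1 0 0 1 A ⇒ 0 1 0 0 1 1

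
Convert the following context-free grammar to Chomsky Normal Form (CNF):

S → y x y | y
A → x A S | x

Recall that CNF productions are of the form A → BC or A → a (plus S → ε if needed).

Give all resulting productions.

TY → y; TX → x; S → y; A → x; S → TY X0; X0 → TX TY; A → TX X1; X1 → A S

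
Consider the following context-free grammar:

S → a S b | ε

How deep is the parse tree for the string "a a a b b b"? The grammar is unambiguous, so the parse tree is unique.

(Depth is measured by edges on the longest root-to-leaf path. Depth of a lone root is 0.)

4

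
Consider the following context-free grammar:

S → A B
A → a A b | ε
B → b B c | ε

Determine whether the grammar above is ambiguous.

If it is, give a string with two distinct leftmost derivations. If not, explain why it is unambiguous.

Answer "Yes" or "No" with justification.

No - the grammar is unambiguous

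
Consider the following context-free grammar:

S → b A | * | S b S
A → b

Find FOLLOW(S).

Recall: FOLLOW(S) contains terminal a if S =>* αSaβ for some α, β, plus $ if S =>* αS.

We compute FOLLOW(S) using the standard algorithm.
FOLLOW(S) starts with {$}.
FIRST(A) = {b}
FIRST(S) = {*, b}
FOLLOW(A) = {$, b}
FOLLOW(S) = {$, b}
Therefore, FOLLOW(S) = {$, b}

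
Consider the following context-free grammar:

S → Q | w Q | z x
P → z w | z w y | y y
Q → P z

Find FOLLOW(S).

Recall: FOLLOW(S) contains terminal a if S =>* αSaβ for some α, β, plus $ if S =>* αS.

We compute FOLLOW(S) using the standard algorithm.
FOLLOW(S) starts with {$}.
FIRST(P) = {y, z}
FIRST(Q) = {y, z}
FIRST(S) = {w, y, z}
FOLLOW(P) = {z}
FOLLOW(Q) = {$}
FOLLOW(S) = {$}
Therefore, FOLLOW(S) = {$}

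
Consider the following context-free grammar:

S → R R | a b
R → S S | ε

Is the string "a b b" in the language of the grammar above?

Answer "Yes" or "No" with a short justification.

No - no valid derivation exists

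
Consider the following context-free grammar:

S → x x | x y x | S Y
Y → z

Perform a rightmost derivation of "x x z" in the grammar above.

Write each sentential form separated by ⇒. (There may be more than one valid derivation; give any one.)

S ⇒ S Y ⇒ S z ⇒ x x z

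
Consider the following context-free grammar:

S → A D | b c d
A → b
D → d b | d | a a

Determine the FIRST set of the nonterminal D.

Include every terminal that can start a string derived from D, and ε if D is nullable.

We compute FIRST(D) using the standard algorithm.
FIRST(A) = {b}
FIRST(D) = {a, d}
FIRST(S) = {b}
Therefore, FIRST(D) = {a, d}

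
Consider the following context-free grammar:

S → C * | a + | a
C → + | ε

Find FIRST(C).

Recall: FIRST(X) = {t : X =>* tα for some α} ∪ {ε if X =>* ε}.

We compute FIRST(C) using the standard algorithm.
FIRST(C) = {+, ε}
FIRST(S) = {*, +, a}
Therefore, FIRST(C) = {+, ε}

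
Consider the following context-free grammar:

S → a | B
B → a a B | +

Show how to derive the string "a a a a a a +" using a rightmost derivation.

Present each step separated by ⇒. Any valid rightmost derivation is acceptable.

S ⇒ B ⇒ a a B ⇒ a a a a B ⇒ a a a a a a B ⇒ a a a a a a +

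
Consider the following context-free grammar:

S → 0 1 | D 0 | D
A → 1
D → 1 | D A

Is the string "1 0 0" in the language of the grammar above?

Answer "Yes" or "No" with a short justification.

No - no valid derivation exists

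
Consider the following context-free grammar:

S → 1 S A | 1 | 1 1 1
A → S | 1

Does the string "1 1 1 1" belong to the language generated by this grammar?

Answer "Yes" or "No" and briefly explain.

No - no valid derivation exists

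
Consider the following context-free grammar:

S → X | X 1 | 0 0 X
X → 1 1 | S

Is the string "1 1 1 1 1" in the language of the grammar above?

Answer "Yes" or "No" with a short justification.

Yes - a valid derivation exists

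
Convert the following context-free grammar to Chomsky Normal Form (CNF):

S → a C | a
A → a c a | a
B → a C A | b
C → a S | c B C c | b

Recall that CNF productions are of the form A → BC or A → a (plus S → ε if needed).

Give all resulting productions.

TA → a; S → a; TC → c; A → a; B → b; C → b; S → TA C; A → TA X0; X0 → TC TA; B → TA X1; X1 → C A; C → TA S; C → TC X2; X2 → B X3; X3 → C TC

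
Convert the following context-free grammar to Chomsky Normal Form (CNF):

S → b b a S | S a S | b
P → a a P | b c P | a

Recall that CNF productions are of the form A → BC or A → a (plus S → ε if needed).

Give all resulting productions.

TB → b; TA → a; S → b; TC → c; P → a; S → TB X0; X0 → TB X1; X1 → TA S; S → S X2; X2 → TA S; P → TA X3; X3 → TA P; P → TB X4; X4 → TC P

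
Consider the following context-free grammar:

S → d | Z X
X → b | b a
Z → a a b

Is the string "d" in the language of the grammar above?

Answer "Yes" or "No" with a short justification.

Yes - a valid derivation exists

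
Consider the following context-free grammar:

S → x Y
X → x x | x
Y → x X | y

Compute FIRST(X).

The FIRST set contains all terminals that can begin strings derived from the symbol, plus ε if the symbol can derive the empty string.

We compute FIRST(X) using the standard algorithm.
FIRST(S) = {x}
FIRST(X) = {x}
FIRST(Y) = {x, y}
Therefore, FIRST(X) = {x}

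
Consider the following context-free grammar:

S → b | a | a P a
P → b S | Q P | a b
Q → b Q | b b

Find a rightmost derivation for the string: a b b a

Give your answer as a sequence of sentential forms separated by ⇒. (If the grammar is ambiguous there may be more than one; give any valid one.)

S ⇒ a P a ⇒ a b S a ⇒ a b b a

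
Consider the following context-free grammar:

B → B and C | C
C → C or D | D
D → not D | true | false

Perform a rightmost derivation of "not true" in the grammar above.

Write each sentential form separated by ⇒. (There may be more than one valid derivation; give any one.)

B ⇒ C ⇒ D ⇒ not D ⇒ not true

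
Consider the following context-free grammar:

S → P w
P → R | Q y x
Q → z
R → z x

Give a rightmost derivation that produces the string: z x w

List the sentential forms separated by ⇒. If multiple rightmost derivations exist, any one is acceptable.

S ⇒ P w ⇒ R w ⇒ z x w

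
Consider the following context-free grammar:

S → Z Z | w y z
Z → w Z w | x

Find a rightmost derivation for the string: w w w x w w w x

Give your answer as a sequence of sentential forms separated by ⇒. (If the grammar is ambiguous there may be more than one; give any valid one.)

S ⇒ Z Z ⇒ Z x ⇒ w Z w x ⇒ w w Z w w x ⇒ w w w Z w w w x ⇒ w w w x w w w x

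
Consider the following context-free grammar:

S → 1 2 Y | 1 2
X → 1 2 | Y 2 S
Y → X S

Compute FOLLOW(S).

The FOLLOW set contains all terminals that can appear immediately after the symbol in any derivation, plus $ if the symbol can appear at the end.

We compute FOLLOW(S) using the standard algorithm.
FOLLOW(S) starts with {$}.
FIRST(S) = {1}
FIRST(X) = {1}
FIRST(Y) = {1}
FOLLOW(S) = {$, 1, 2}
FOLLOW(X) = {1}
FOLLOW(Y) = {$, 1, 2}
Therefore, FOLLOW(S) = {$, 1, 2}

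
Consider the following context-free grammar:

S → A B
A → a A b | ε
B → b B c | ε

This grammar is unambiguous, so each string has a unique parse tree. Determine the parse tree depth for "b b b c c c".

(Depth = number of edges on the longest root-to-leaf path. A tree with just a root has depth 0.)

5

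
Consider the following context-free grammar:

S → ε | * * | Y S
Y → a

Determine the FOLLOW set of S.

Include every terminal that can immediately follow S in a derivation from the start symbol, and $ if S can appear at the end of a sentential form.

We compute FOLLOW(S) using the standard algorithm.
FOLLOW(S) starts with {$}.
FIRST(S) = {*, a, ε}
FIRST(Y) = {a}
FOLLOW(S) = {$}
FOLLOW(Y) = {$, *, a}
Therefore, FOLLOW(S) = {$}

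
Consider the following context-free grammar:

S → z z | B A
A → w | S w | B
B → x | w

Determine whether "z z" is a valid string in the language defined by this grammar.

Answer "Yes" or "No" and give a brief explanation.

Yes - a valid derivation exists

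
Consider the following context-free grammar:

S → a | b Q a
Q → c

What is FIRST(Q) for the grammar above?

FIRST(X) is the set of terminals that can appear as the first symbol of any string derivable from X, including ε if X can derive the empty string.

We compute FIRST(Q) using the standard algorithm.
FIRST(Q) = {c}
FIRST(S) = {a, b}
Therefore, FIRST(Q) = {c}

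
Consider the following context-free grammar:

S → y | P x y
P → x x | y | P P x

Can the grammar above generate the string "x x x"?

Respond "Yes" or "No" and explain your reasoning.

No - no valid derivation exists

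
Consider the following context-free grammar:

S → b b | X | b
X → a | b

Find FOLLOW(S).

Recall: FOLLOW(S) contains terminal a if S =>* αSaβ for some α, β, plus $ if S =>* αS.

We compute FOLLOW(S) using the standard algorithm.
FOLLOW(S) starts with {$}.
FIRST(S) = {a, b}
FIRST(X) = {a, b}
FOLLOW(S) = {$}
FOLLOW(X) = {$}
Therefore, FOLLOW(S) = {$}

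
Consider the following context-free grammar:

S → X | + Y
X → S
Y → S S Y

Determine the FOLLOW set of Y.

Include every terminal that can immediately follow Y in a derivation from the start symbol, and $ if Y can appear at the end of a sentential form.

We compute FOLLOW(Y) using the standard algorithm.
FOLLOW(S) starts with {$}.
FIRST(S) = {+}
FIRST(X) = {+}
FIRST(Y) = {+}
FOLLOW(S) = {$, +}
FOLLOW(X) = {$, +}
FOLLOW(Y) = {$, +}
Therefore, FOLLOW(Y) = {$, +}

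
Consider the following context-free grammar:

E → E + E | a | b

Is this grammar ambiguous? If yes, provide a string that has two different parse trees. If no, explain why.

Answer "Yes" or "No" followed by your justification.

Yes - the string 'a + a + a + b' has two distinct leftmost derivations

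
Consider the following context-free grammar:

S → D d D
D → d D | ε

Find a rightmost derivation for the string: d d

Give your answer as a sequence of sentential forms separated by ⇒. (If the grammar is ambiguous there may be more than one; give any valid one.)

S ⇒ D d D ⇒ D d d D ⇒ D d d ⇒ d d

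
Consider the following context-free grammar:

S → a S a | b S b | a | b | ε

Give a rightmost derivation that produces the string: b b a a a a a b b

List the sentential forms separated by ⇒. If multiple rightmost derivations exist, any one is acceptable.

S ⇒ b S b ⇒ b b S b b ⇒ b b a S a b b ⇒ b b a a S a a b b ⇒ b b a a a a a b b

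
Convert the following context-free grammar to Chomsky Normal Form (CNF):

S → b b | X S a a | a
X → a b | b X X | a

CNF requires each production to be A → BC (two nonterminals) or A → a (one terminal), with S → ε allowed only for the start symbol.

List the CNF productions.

TB → b; TA → a; S → a; X → a; S → TB TB; S → X X0; X0 → S X1; X1 → TA TA; X → TA TB; X → TB X2; X2 → X X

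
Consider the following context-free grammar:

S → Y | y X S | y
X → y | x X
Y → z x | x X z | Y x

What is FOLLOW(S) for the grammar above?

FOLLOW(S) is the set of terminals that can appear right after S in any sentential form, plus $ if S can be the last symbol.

We compute FOLLOW(S) using the standard algorithm.
FOLLOW(S) starts with {$}.
FIRST(S) = {x, y, z}
FIRST(X) = {x, y}
FIRST(Y) = {x, z}
FOLLOW(S) = {$}
FOLLOW(X) = {x, y, z}
FOLLOW(Y) = {$, x}
Therefore, FOLLOW(S) = {$}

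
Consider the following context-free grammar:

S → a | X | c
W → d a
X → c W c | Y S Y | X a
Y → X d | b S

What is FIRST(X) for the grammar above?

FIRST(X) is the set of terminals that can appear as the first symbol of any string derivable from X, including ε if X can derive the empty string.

We compute FIRST(X) using the standard algorithm.
FIRST(S) = {a, b, c}
FIRST(W) = {d}
FIRST(X) = {b, c}
FIRST(Y) = {b, c}
Therefore, FIRST(X) = {b, c}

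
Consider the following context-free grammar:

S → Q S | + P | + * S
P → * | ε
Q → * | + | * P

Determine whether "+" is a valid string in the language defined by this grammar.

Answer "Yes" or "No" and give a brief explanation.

Yes - a valid derivation exists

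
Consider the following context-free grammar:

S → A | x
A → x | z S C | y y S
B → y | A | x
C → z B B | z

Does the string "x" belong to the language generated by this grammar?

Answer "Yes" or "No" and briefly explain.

Yes - a valid derivation exists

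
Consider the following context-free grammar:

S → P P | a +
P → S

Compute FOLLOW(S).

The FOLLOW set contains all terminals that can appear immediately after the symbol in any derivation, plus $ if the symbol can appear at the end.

We compute FOLLOW(S) using the standard algorithm.
FOLLOW(S) starts with {$}.
FIRST(P) = {a}
FIRST(S) = {a}
FOLLOW(P) = {$, a}
FOLLOW(S) = {$, a}
Therefore, FOLLOW(S) = {$, a}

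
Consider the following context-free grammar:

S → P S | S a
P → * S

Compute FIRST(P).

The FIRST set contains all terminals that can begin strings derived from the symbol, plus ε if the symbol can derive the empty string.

We compute FIRST(P) using the standard algorithm.
FIRST(P) = {*}
FIRST(S) = {*}
Therefore, FIRST(P) = {*}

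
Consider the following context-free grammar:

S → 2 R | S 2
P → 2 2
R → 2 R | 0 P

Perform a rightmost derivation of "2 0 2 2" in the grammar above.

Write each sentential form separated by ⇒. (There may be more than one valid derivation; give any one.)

S ⇒ 2 R ⇒ 2 0 P ⇒ 2 0 2 2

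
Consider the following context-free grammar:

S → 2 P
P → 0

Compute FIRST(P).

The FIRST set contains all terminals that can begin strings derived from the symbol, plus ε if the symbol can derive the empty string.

We compute FIRST(P) using the standard algorithm.
FIRST(P) = {0}
FIRST(S) = {2}
Therefore, FIRST(P) = {0}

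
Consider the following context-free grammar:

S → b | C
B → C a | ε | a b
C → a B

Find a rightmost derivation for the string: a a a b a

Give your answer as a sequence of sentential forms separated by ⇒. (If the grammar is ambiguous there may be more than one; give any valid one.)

S ⇒ C ⇒ a B ⇒ a C a ⇒ a a B a ⇒ a a a b a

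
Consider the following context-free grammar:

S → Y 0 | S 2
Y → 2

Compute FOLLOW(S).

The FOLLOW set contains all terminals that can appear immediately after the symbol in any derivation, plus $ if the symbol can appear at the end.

We compute FOLLOW(S) using the standard algorithm.
FOLLOW(S) starts with {$}.
FIRST(S) = {2}
FIRST(Y) = {2}
FOLLOW(S) = {$, 2}
FOLLOW(Y) = {0}
Therefore, FOLLOW(S) = {$, 2}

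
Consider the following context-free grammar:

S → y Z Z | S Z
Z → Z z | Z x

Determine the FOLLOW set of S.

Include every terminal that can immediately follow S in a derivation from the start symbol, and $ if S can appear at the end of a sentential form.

We compute FOLLOW(S) using the standard algorithm.
FOLLOW(S) starts with {$}.
FIRST(S) = {y}
FIRST(Z) = {}
FOLLOW(S) = {$}
FOLLOW(Z) = {$, x, z}
Therefore, FOLLOW(S) = {$}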